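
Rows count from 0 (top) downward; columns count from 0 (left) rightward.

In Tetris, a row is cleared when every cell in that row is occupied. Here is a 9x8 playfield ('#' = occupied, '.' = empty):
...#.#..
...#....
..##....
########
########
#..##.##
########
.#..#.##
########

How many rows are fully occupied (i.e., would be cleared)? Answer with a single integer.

Answer: 4

Derivation:
Check each row:
  row 0: 6 empty cells -> not full
  row 1: 7 empty cells -> not full
  row 2: 6 empty cells -> not full
  row 3: 0 empty cells -> FULL (clear)
  row 4: 0 empty cells -> FULL (clear)
  row 5: 3 empty cells -> not full
  row 6: 0 empty cells -> FULL (clear)
  row 7: 4 empty cells -> not full
  row 8: 0 empty cells -> FULL (clear)
Total rows cleared: 4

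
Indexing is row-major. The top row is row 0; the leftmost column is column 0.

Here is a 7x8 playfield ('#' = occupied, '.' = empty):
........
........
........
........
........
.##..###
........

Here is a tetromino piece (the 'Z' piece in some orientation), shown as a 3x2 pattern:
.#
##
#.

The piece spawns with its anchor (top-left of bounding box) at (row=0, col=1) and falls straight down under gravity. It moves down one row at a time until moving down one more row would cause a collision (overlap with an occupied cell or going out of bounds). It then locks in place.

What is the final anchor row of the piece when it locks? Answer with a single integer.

Answer: 2

Derivation:
Spawn at (row=0, col=1). Try each row:
  row 0: fits
  row 1: fits
  row 2: fits
  row 3: blocked -> lock at row 2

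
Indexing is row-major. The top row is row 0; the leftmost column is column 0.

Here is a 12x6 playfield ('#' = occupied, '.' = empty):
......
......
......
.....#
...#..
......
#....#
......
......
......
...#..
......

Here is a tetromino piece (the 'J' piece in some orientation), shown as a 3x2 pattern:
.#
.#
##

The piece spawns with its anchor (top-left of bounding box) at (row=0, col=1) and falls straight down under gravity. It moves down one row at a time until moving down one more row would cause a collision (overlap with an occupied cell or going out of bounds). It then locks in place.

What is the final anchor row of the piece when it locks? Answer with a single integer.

Answer: 9

Derivation:
Spawn at (row=0, col=1). Try each row:
  row 0: fits
  row 1: fits
  row 2: fits
  row 3: fits
  row 4: fits
  row 5: fits
  row 6: fits
  row 7: fits
  row 8: fits
  row 9: fits
  row 10: blocked -> lock at row 9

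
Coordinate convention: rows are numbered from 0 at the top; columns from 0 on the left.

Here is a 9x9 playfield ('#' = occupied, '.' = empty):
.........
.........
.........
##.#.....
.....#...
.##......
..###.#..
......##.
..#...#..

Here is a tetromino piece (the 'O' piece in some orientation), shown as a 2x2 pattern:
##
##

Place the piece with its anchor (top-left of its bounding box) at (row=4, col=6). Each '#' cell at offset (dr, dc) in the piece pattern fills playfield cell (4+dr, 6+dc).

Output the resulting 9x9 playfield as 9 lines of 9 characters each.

Fill (4+0,6+0) = (4,6)
Fill (4+0,6+1) = (4,7)
Fill (4+1,6+0) = (5,6)
Fill (4+1,6+1) = (5,7)

Answer: .........
.........
.........
##.#.....
.....###.
.##...##.
..###.#..
......##.
..#...#..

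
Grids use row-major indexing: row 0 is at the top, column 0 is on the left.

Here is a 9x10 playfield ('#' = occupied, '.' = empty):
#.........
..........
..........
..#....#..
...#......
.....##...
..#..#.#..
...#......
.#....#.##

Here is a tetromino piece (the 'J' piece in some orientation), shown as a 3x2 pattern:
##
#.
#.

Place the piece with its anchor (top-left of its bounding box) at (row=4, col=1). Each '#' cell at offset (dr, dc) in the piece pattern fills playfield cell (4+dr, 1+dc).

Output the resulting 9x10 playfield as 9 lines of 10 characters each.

Fill (4+0,1+0) = (4,1)
Fill (4+0,1+1) = (4,2)
Fill (4+1,1+0) = (5,1)
Fill (4+2,1+0) = (6,1)

Answer: #.........
..........
..........
..#....#..
.###......
.#...##...
.##..#.#..
...#......
.#....#.##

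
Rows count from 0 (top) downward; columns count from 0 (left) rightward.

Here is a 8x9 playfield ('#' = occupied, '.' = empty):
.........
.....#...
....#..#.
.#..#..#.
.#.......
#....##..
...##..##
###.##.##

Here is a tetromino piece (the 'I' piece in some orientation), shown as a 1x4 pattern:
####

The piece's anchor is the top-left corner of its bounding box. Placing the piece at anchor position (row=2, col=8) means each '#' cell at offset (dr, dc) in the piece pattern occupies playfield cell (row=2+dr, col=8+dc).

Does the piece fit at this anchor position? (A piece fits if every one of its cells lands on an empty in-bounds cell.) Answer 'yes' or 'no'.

Check each piece cell at anchor (2, 8):
  offset (0,0) -> (2,8): empty -> OK
  offset (0,1) -> (2,9): out of bounds -> FAIL
  offset (0,2) -> (2,10): out of bounds -> FAIL
  offset (0,3) -> (2,11): out of bounds -> FAIL
All cells valid: no

Answer: no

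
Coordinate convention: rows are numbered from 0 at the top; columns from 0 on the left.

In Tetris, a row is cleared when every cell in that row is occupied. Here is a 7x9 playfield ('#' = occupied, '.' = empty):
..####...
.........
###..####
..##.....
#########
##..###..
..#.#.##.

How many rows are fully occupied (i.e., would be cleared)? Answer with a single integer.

Check each row:
  row 0: 5 empty cells -> not full
  row 1: 9 empty cells -> not full
  row 2: 2 empty cells -> not full
  row 3: 7 empty cells -> not full
  row 4: 0 empty cells -> FULL (clear)
  row 5: 4 empty cells -> not full
  row 6: 5 empty cells -> not full
Total rows cleared: 1

Answer: 1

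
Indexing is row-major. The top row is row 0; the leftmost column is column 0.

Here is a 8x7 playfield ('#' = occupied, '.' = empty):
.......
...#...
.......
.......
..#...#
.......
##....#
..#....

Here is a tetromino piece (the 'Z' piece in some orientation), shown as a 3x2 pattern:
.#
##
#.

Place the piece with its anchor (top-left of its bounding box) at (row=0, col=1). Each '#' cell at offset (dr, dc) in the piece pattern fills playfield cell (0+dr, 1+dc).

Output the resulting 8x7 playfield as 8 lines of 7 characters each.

Fill (0+0,1+1) = (0,2)
Fill (0+1,1+0) = (1,1)
Fill (0+1,1+1) = (1,2)
Fill (0+2,1+0) = (2,1)

Answer: ..#....
.###...
.#.....
.......
..#...#
.......
##....#
..#....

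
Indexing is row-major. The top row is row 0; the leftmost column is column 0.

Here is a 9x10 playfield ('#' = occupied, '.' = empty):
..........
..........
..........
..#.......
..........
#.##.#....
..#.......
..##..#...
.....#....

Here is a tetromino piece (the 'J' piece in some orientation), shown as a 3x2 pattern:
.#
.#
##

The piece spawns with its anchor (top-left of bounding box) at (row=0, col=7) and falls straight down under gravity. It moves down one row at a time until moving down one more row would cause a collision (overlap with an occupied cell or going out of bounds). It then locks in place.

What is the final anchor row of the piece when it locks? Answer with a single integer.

Spawn at (row=0, col=7). Try each row:
  row 0: fits
  row 1: fits
  row 2: fits
  row 3: fits
  row 4: fits
  row 5: fits
  row 6: fits
  row 7: blocked -> lock at row 6

Answer: 6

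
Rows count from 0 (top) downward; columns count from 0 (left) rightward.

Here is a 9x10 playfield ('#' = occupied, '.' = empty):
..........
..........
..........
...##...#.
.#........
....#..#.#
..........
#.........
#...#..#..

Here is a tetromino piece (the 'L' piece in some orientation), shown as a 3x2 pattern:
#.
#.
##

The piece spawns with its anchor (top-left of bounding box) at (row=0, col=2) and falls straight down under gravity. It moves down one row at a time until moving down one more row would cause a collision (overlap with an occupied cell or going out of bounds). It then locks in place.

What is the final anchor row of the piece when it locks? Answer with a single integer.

Answer: 0

Derivation:
Spawn at (row=0, col=2). Try each row:
  row 0: fits
  row 1: blocked -> lock at row 0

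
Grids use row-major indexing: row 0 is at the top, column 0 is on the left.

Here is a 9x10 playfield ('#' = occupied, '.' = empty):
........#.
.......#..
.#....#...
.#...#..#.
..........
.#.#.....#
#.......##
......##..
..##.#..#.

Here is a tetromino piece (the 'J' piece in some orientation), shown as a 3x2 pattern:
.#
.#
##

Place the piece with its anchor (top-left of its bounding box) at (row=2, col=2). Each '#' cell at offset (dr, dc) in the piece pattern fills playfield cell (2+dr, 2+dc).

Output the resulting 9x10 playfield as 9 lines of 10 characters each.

Fill (2+0,2+1) = (2,3)
Fill (2+1,2+1) = (3,3)
Fill (2+2,2+0) = (4,2)
Fill (2+2,2+1) = (4,3)

Answer: ........#.
.......#..
.#.#..#...
.#.#.#..#.
..##......
.#.#.....#
#.......##
......##..
..##.#..#.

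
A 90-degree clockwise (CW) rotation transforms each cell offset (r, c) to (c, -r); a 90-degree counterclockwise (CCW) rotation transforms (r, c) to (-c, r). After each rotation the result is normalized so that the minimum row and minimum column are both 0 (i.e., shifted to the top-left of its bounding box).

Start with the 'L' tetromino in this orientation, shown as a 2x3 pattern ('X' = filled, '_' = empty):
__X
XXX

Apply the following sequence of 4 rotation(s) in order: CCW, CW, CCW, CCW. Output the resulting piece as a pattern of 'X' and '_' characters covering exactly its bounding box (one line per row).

Answer: XXX
X__

Derivation:
Start:
__X
XXX
After rotation 1 (CCW):
XX
_X
_X
After rotation 2 (CW):
__X
XXX
After rotation 3 (CCW):
XX
_X
_X
After rotation 4 (CCW):
XXX
X__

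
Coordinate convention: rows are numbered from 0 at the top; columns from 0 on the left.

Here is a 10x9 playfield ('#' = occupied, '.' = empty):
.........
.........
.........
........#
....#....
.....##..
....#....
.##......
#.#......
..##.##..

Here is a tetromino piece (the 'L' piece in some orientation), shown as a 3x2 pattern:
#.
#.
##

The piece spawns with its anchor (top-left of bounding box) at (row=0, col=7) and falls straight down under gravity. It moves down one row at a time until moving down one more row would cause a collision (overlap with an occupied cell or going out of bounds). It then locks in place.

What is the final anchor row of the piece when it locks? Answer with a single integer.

Spawn at (row=0, col=7). Try each row:
  row 0: fits
  row 1: blocked -> lock at row 0

Answer: 0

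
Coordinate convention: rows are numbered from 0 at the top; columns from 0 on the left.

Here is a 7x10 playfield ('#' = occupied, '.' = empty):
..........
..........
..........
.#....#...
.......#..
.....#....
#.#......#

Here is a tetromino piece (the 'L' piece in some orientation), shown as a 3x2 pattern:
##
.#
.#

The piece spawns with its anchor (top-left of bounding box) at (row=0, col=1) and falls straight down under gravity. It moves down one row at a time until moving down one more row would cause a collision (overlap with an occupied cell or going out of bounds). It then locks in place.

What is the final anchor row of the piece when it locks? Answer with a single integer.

Answer: 2

Derivation:
Spawn at (row=0, col=1). Try each row:
  row 0: fits
  row 1: fits
  row 2: fits
  row 3: blocked -> lock at row 2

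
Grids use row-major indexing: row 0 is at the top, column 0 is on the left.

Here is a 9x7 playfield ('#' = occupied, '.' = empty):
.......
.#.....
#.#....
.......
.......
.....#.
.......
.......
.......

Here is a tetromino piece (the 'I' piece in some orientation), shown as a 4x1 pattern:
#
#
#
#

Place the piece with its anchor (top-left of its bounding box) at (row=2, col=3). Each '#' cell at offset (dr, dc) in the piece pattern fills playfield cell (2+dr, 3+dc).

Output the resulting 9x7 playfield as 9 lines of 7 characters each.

Fill (2+0,3+0) = (2,3)
Fill (2+1,3+0) = (3,3)
Fill (2+2,3+0) = (4,3)
Fill (2+3,3+0) = (5,3)

Answer: .......
.#.....
#.##...
...#...
...#...
...#.#.
.......
.......
.......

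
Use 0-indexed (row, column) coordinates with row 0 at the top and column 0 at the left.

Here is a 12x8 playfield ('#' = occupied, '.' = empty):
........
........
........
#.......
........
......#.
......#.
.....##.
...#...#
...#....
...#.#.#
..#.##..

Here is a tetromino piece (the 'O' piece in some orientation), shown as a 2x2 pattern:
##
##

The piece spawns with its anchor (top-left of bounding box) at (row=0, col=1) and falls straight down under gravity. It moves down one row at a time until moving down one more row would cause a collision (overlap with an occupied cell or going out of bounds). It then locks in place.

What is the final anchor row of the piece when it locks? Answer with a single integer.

Spawn at (row=0, col=1). Try each row:
  row 0: fits
  row 1: fits
  row 2: fits
  row 3: fits
  row 4: fits
  row 5: fits
  row 6: fits
  row 7: fits
  row 8: fits
  row 9: fits
  row 10: blocked -> lock at row 9

Answer: 9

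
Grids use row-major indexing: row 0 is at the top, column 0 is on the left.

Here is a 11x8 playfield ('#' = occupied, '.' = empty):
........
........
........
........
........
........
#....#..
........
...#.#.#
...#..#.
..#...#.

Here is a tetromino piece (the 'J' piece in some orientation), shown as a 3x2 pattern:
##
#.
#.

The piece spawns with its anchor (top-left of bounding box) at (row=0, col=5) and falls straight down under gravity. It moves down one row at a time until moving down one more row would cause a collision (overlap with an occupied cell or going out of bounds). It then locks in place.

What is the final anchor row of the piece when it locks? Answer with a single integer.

Spawn at (row=0, col=5). Try each row:
  row 0: fits
  row 1: fits
  row 2: fits
  row 3: fits
  row 4: blocked -> lock at row 3

Answer: 3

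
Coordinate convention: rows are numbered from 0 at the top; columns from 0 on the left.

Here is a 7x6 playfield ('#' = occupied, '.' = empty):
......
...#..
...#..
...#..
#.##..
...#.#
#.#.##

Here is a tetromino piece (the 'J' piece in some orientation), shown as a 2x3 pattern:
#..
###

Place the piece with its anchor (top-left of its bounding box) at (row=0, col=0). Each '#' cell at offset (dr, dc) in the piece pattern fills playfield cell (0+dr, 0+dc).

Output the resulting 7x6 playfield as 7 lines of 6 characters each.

Fill (0+0,0+0) = (0,0)
Fill (0+1,0+0) = (1,0)
Fill (0+1,0+1) = (1,1)
Fill (0+1,0+2) = (1,2)

Answer: #.....
####..
...#..
...#..
#.##..
...#.#
#.#.##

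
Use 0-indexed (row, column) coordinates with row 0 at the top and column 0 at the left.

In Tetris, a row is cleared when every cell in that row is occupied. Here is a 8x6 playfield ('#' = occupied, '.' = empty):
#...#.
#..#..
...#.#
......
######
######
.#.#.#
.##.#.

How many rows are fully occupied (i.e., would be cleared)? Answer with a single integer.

Check each row:
  row 0: 4 empty cells -> not full
  row 1: 4 empty cells -> not full
  row 2: 4 empty cells -> not full
  row 3: 6 empty cells -> not full
  row 4: 0 empty cells -> FULL (clear)
  row 5: 0 empty cells -> FULL (clear)
  row 6: 3 empty cells -> not full
  row 7: 3 empty cells -> not full
Total rows cleared: 2

Answer: 2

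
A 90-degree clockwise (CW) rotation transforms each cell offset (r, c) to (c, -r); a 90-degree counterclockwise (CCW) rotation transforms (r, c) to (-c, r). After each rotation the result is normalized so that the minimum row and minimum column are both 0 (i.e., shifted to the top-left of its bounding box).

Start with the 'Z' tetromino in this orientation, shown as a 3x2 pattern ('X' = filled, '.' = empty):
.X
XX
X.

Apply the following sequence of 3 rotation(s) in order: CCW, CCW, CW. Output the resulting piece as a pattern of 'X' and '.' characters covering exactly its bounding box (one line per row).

Start:
.X
XX
X.
After rotation 1 (CCW):
XX.
.XX
After rotation 2 (CCW):
.X
XX
X.
After rotation 3 (CW):
XX.
.XX

Answer: XX.
.XX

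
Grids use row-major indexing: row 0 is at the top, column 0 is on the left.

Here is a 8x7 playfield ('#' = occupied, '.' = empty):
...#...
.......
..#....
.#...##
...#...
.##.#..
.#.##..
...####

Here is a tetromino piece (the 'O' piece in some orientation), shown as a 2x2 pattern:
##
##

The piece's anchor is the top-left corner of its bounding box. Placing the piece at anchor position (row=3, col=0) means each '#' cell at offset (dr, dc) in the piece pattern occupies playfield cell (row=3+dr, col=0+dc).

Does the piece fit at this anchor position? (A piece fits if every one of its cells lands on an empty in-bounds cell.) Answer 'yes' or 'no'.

Check each piece cell at anchor (3, 0):
  offset (0,0) -> (3,0): empty -> OK
  offset (0,1) -> (3,1): occupied ('#') -> FAIL
  offset (1,0) -> (4,0): empty -> OK
  offset (1,1) -> (4,1): empty -> OK
All cells valid: no

Answer: no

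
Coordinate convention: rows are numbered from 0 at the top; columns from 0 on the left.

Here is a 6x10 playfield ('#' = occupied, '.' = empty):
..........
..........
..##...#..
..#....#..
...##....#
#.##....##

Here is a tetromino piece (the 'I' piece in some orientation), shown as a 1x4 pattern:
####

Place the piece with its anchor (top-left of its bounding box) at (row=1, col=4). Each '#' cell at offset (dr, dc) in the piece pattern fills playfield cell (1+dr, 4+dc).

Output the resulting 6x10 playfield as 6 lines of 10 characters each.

Fill (1+0,4+0) = (1,4)
Fill (1+0,4+1) = (1,5)
Fill (1+0,4+2) = (1,6)
Fill (1+0,4+3) = (1,7)

Answer: ..........
....####..
..##...#..
..#....#..
...##....#
#.##....##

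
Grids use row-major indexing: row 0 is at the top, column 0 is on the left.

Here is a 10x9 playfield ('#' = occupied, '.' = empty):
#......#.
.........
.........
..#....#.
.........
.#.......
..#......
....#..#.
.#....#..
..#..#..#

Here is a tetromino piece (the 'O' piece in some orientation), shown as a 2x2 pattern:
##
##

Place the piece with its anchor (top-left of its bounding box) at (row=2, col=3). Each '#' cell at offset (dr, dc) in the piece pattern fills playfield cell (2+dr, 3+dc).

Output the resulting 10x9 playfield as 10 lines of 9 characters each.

Fill (2+0,3+0) = (2,3)
Fill (2+0,3+1) = (2,4)
Fill (2+1,3+0) = (3,3)
Fill (2+1,3+1) = (3,4)

Answer: #......#.
.........
...##....
..###..#.
.........
.#.......
..#......
....#..#.
.#....#..
..#..#..#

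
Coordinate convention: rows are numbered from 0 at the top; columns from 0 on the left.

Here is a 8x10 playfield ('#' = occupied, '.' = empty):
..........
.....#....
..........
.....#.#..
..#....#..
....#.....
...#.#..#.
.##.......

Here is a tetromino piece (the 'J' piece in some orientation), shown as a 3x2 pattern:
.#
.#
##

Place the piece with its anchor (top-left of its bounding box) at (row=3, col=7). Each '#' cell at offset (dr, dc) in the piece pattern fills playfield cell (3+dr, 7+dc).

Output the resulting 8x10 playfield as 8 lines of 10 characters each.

Fill (3+0,7+1) = (3,8)
Fill (3+1,7+1) = (4,8)
Fill (3+2,7+0) = (5,7)
Fill (3+2,7+1) = (5,8)

Answer: ..........
.....#....
..........
.....#.##.
..#....##.
....#..##.
...#.#..#.
.##.......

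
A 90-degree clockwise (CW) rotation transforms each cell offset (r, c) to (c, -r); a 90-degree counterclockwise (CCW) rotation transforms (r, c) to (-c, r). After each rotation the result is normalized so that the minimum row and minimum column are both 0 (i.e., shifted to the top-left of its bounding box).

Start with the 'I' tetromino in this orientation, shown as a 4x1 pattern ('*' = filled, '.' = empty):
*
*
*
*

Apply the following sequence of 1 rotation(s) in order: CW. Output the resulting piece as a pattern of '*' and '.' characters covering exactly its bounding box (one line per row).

Start:
*
*
*
*
After rotation 1 (CW):
****

Answer: ****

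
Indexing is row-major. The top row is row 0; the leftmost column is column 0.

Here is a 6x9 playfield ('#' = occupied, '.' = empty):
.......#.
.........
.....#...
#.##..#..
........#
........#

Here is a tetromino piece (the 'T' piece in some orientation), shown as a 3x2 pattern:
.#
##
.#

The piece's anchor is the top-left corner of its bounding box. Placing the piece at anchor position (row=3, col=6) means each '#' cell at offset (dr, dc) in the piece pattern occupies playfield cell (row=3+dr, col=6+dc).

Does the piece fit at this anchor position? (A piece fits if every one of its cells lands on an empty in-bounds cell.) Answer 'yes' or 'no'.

Check each piece cell at anchor (3, 6):
  offset (0,1) -> (3,7): empty -> OK
  offset (1,0) -> (4,6): empty -> OK
  offset (1,1) -> (4,7): empty -> OK
  offset (2,1) -> (5,7): empty -> OK
All cells valid: yes

Answer: yes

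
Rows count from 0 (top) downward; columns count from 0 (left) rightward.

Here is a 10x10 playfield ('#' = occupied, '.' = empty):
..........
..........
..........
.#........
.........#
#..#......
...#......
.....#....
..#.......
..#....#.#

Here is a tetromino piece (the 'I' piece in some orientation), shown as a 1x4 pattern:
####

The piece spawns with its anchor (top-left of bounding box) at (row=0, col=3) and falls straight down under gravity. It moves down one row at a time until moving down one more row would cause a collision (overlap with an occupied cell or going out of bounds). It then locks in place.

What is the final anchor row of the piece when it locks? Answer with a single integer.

Spawn at (row=0, col=3). Try each row:
  row 0: fits
  row 1: fits
  row 2: fits
  row 3: fits
  row 4: fits
  row 5: blocked -> lock at row 4

Answer: 4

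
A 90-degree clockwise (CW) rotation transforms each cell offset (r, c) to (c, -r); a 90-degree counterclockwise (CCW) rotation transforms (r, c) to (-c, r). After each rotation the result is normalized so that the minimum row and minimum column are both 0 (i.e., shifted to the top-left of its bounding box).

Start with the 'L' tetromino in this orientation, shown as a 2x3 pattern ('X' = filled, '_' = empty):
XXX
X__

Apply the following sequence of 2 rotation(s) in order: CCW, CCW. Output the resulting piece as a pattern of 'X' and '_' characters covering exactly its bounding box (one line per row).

Start:
XXX
X__
After rotation 1 (CCW):
X_
X_
XX
After rotation 2 (CCW):
__X
XXX

Answer: __X
XXX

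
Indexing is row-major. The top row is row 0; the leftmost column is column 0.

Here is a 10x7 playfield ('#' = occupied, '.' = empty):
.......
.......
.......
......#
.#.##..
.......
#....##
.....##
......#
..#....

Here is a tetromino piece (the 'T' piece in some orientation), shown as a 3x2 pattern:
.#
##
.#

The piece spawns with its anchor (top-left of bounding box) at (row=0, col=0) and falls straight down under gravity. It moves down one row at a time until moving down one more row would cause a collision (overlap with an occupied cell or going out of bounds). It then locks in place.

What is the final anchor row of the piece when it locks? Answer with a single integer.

Spawn at (row=0, col=0). Try each row:
  row 0: fits
  row 1: fits
  row 2: blocked -> lock at row 1

Answer: 1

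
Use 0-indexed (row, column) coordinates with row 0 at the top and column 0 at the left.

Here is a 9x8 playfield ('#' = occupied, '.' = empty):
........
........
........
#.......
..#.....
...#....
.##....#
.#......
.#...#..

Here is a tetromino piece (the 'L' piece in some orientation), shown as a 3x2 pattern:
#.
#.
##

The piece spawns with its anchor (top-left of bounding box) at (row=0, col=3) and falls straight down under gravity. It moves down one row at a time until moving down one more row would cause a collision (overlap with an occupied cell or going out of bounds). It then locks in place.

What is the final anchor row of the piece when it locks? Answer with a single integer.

Spawn at (row=0, col=3). Try each row:
  row 0: fits
  row 1: fits
  row 2: fits
  row 3: blocked -> lock at row 2

Answer: 2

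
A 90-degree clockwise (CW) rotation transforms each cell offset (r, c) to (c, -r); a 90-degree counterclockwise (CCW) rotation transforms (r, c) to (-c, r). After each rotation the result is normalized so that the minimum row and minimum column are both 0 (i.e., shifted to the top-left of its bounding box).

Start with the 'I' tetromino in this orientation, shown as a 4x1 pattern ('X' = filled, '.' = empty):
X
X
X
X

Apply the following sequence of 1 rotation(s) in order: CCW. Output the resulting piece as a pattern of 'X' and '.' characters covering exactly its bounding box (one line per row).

Answer: XXXX

Derivation:
Start:
X
X
X
X
After rotation 1 (CCW):
XXXX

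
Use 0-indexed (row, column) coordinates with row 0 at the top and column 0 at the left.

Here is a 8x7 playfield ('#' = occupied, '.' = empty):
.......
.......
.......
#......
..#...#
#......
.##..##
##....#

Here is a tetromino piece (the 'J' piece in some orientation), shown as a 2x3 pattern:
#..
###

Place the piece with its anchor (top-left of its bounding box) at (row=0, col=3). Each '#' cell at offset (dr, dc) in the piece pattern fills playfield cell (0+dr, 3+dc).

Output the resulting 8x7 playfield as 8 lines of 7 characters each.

Answer: ...#...
...###.
.......
#......
..#...#
#......
.##..##
##....#

Derivation:
Fill (0+0,3+0) = (0,3)
Fill (0+1,3+0) = (1,3)
Fill (0+1,3+1) = (1,4)
Fill (0+1,3+2) = (1,5)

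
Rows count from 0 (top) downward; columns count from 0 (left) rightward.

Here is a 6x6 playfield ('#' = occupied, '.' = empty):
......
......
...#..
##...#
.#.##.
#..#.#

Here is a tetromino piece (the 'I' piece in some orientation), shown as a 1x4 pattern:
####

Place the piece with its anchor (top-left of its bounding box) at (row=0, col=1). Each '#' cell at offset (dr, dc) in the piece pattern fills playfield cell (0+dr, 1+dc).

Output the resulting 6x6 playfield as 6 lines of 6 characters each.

Answer: .####.
......
...#..
##...#
.#.##.
#..#.#

Derivation:
Fill (0+0,1+0) = (0,1)
Fill (0+0,1+1) = (0,2)
Fill (0+0,1+2) = (0,3)
Fill (0+0,1+3) = (0,4)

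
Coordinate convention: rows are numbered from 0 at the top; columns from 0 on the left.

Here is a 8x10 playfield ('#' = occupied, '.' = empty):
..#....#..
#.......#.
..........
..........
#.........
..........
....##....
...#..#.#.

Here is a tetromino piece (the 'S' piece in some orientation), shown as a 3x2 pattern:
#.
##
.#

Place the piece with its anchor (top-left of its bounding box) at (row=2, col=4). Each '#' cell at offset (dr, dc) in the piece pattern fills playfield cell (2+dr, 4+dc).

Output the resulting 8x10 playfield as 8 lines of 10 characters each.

Answer: ..#....#..
#.......#.
....#.....
....##....
#....#....
..........
....##....
...#..#.#.

Derivation:
Fill (2+0,4+0) = (2,4)
Fill (2+1,4+0) = (3,4)
Fill (2+1,4+1) = (3,5)
Fill (2+2,4+1) = (4,5)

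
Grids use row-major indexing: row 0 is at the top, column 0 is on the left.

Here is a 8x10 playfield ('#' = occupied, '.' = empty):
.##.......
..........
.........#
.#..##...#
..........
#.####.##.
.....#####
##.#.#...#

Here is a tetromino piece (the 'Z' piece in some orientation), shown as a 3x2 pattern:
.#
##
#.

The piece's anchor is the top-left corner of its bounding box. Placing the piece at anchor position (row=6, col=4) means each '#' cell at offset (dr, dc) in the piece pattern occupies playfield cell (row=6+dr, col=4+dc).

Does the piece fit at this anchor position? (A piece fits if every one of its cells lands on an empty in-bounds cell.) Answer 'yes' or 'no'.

Check each piece cell at anchor (6, 4):
  offset (0,1) -> (6,5): occupied ('#') -> FAIL
  offset (1,0) -> (7,4): empty -> OK
  offset (1,1) -> (7,5): occupied ('#') -> FAIL
  offset (2,0) -> (8,4): out of bounds -> FAIL
All cells valid: no

Answer: no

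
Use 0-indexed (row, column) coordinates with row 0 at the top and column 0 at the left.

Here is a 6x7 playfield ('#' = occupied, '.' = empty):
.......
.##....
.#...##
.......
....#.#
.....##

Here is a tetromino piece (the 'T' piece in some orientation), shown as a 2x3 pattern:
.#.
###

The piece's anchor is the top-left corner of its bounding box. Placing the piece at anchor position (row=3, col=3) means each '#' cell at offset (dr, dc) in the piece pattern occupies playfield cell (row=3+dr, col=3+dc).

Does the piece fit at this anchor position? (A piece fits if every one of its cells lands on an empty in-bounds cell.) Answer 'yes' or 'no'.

Answer: no

Derivation:
Check each piece cell at anchor (3, 3):
  offset (0,1) -> (3,4): empty -> OK
  offset (1,0) -> (4,3): empty -> OK
  offset (1,1) -> (4,4): occupied ('#') -> FAIL
  offset (1,2) -> (4,5): empty -> OK
All cells valid: no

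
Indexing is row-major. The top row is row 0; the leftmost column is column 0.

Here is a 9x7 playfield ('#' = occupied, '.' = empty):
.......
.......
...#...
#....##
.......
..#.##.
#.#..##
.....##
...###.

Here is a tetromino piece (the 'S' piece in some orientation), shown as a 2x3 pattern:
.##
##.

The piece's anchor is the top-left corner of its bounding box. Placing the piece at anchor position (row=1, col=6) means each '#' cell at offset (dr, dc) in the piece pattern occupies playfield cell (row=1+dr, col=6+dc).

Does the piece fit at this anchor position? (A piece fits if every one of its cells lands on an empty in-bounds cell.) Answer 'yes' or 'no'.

Check each piece cell at anchor (1, 6):
  offset (0,1) -> (1,7): out of bounds -> FAIL
  offset (0,2) -> (1,8): out of bounds -> FAIL
  offset (1,0) -> (2,6): empty -> OK
  offset (1,1) -> (2,7): out of bounds -> FAIL
All cells valid: no

Answer: no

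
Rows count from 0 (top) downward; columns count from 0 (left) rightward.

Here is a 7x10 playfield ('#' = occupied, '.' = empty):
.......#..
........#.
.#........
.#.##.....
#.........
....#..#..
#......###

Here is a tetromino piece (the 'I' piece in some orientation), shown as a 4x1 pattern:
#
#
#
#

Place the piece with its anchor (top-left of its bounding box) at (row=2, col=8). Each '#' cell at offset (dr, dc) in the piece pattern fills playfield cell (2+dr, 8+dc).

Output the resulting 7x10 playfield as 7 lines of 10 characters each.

Answer: .......#..
........#.
.#......#.
.#.##...#.
#.......#.
....#..##.
#......###

Derivation:
Fill (2+0,8+0) = (2,8)
Fill (2+1,8+0) = (3,8)
Fill (2+2,8+0) = (4,8)
Fill (2+3,8+0) = (5,8)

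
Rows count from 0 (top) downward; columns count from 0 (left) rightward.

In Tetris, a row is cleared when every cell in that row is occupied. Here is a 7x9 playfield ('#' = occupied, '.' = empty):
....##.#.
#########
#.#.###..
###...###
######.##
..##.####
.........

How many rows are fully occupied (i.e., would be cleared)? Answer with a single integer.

Answer: 1

Derivation:
Check each row:
  row 0: 6 empty cells -> not full
  row 1: 0 empty cells -> FULL (clear)
  row 2: 4 empty cells -> not full
  row 3: 3 empty cells -> not full
  row 4: 1 empty cell -> not full
  row 5: 3 empty cells -> not full
  row 6: 9 empty cells -> not full
Total rows cleared: 1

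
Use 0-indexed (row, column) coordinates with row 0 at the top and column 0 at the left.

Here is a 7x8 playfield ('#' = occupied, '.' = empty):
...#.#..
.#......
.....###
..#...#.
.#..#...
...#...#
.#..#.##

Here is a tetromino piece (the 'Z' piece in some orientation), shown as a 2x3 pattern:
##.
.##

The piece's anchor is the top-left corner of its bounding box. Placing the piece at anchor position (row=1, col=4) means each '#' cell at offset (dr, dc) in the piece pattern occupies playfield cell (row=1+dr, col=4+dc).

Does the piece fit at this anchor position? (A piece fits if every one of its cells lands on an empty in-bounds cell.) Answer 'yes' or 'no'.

Check each piece cell at anchor (1, 4):
  offset (0,0) -> (1,4): empty -> OK
  offset (0,1) -> (1,5): empty -> OK
  offset (1,1) -> (2,5): occupied ('#') -> FAIL
  offset (1,2) -> (2,6): occupied ('#') -> FAIL
All cells valid: no

Answer: no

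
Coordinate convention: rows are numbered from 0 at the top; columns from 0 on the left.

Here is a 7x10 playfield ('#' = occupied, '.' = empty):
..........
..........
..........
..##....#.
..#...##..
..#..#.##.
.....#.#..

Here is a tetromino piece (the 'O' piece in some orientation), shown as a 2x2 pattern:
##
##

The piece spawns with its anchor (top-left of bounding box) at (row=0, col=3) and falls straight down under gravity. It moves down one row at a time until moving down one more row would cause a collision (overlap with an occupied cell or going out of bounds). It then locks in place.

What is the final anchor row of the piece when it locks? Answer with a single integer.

Spawn at (row=0, col=3). Try each row:
  row 0: fits
  row 1: fits
  row 2: blocked -> lock at row 1

Answer: 1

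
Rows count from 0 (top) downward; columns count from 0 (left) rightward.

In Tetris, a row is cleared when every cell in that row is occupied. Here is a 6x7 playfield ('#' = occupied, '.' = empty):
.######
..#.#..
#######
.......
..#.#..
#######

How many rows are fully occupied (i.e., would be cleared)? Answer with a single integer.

Answer: 2

Derivation:
Check each row:
  row 0: 1 empty cell -> not full
  row 1: 5 empty cells -> not full
  row 2: 0 empty cells -> FULL (clear)
  row 3: 7 empty cells -> not full
  row 4: 5 empty cells -> not full
  row 5: 0 empty cells -> FULL (clear)
Total rows cleared: 2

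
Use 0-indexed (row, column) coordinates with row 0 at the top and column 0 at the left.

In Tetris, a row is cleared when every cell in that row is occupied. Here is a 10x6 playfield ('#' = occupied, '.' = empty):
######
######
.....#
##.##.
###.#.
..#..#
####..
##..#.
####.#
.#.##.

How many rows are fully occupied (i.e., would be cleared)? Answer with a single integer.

Answer: 2

Derivation:
Check each row:
  row 0: 0 empty cells -> FULL (clear)
  row 1: 0 empty cells -> FULL (clear)
  row 2: 5 empty cells -> not full
  row 3: 2 empty cells -> not full
  row 4: 2 empty cells -> not full
  row 5: 4 empty cells -> not full
  row 6: 2 empty cells -> not full
  row 7: 3 empty cells -> not full
  row 8: 1 empty cell -> not full
  row 9: 3 empty cells -> not full
Total rows cleared: 2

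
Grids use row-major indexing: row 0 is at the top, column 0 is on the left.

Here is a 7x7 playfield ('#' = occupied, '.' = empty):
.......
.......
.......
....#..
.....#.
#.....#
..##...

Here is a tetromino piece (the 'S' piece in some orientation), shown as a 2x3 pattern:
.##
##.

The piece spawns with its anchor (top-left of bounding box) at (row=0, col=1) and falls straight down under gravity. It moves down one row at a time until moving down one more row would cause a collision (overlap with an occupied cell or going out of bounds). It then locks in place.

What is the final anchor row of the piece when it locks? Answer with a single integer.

Answer: 4

Derivation:
Spawn at (row=0, col=1). Try each row:
  row 0: fits
  row 1: fits
  row 2: fits
  row 3: fits
  row 4: fits
  row 5: blocked -> lock at row 4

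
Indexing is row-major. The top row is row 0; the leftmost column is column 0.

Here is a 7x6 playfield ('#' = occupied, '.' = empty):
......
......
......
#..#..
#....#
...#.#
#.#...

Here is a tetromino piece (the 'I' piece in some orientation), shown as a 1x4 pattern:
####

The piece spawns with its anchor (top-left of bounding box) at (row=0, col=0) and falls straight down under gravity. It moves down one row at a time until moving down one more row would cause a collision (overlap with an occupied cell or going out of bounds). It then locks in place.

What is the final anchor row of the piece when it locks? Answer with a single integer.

Spawn at (row=0, col=0). Try each row:
  row 0: fits
  row 1: fits
  row 2: fits
  row 3: blocked -> lock at row 2

Answer: 2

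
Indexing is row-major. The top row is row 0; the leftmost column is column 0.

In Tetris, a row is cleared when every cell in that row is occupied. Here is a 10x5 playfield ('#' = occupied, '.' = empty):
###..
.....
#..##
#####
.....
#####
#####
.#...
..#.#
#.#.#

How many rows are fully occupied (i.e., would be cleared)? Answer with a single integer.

Check each row:
  row 0: 2 empty cells -> not full
  row 1: 5 empty cells -> not full
  row 2: 2 empty cells -> not full
  row 3: 0 empty cells -> FULL (clear)
  row 4: 5 empty cells -> not full
  row 5: 0 empty cells -> FULL (clear)
  row 6: 0 empty cells -> FULL (clear)
  row 7: 4 empty cells -> not full
  row 8: 3 empty cells -> not full
  row 9: 2 empty cells -> not full
Total rows cleared: 3

Answer: 3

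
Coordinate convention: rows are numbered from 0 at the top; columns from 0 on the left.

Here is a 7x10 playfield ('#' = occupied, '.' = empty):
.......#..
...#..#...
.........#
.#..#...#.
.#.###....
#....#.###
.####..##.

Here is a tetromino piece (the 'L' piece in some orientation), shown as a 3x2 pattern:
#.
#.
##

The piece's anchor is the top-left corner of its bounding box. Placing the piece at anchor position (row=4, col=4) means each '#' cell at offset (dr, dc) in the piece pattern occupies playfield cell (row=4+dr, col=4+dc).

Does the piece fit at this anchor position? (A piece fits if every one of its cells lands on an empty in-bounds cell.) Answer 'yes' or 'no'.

Answer: no

Derivation:
Check each piece cell at anchor (4, 4):
  offset (0,0) -> (4,4): occupied ('#') -> FAIL
  offset (1,0) -> (5,4): empty -> OK
  offset (2,0) -> (6,4): occupied ('#') -> FAIL
  offset (2,1) -> (6,5): empty -> OK
All cells valid: no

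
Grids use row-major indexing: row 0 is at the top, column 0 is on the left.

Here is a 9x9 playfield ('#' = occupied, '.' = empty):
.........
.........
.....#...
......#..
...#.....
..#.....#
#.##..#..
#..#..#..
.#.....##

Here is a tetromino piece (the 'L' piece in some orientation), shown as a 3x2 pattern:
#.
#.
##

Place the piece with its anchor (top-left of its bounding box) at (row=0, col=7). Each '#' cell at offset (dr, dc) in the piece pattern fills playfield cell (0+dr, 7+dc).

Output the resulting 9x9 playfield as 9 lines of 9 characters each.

Answer: .......#.
.......#.
.....#.##
......#..
...#.....
..#.....#
#.##..#..
#..#..#..
.#.....##

Derivation:
Fill (0+0,7+0) = (0,7)
Fill (0+1,7+0) = (1,7)
Fill (0+2,7+0) = (2,7)
Fill (0+2,7+1) = (2,8)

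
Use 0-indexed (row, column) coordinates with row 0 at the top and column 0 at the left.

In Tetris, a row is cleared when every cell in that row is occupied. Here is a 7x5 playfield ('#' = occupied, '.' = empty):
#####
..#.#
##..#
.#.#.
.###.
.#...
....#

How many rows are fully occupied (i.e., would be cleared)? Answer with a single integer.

Check each row:
  row 0: 0 empty cells -> FULL (clear)
  row 1: 3 empty cells -> not full
  row 2: 2 empty cells -> not full
  row 3: 3 empty cells -> not full
  row 4: 2 empty cells -> not full
  row 5: 4 empty cells -> not full
  row 6: 4 empty cells -> not full
Total rows cleared: 1

Answer: 1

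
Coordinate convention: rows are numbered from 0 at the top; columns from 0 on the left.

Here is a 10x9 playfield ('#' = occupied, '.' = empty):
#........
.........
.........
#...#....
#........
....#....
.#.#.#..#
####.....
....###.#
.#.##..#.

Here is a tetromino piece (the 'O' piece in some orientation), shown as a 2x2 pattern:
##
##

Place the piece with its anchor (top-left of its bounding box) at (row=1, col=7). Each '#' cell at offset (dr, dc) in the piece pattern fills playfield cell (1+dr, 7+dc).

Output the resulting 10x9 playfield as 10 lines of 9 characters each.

Answer: #........
.......##
.......##
#...#....
#........
....#....
.#.#.#..#
####.....
....###.#
.#.##..#.

Derivation:
Fill (1+0,7+0) = (1,7)
Fill (1+0,7+1) = (1,8)
Fill (1+1,7+0) = (2,7)
Fill (1+1,7+1) = (2,8)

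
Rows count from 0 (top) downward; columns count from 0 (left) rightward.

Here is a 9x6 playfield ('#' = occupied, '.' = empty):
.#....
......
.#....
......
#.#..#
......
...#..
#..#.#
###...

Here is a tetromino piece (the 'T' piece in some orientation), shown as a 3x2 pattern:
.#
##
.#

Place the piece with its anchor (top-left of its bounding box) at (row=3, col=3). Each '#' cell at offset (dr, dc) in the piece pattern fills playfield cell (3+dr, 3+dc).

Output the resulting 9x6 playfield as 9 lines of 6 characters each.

Answer: .#....
......
.#....
....#.
#.####
....#.
...#..
#..#.#
###...

Derivation:
Fill (3+0,3+1) = (3,4)
Fill (3+1,3+0) = (4,3)
Fill (3+1,3+1) = (4,4)
Fill (3+2,3+1) = (5,4)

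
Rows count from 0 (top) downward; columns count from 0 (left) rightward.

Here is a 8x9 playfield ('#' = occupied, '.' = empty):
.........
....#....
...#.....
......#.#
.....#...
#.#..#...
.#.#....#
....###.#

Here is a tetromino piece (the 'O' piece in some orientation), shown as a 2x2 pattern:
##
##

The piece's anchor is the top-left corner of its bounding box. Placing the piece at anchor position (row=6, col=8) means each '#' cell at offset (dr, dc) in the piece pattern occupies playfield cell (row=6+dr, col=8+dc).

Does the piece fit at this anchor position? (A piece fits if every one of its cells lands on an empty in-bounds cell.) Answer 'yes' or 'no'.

Check each piece cell at anchor (6, 8):
  offset (0,0) -> (6,8): occupied ('#') -> FAIL
  offset (0,1) -> (6,9): out of bounds -> FAIL
  offset (1,0) -> (7,8): occupied ('#') -> FAIL
  offset (1,1) -> (7,9): out of bounds -> FAIL
All cells valid: no

Answer: no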